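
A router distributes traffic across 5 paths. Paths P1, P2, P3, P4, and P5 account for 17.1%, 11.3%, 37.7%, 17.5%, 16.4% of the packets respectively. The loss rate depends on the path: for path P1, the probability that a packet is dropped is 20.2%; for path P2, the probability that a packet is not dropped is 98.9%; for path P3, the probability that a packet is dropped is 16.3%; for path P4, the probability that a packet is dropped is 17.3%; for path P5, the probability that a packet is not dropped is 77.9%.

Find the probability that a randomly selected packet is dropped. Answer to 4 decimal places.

P(L|P2) = 1 − 0.989 = 0.011.
P(L|P5) = 1 − 0.779 = 0.221.
P(L) = P(L|P1)·P(P1) + P(L|P2)·P(P2) + P(L|P3)·P(P3) + P(L|P4)·P(P4) + P(L|P5)·P(P5)
      = 0.202·0.171 + 0.011·0.113 + 0.163·0.377 + 0.173·0.175 + 0.221·0.164
      = 0.034542 + 0.001243 + 0.061451 + 0.030275 + 0.036244 = 0.163755

0.1638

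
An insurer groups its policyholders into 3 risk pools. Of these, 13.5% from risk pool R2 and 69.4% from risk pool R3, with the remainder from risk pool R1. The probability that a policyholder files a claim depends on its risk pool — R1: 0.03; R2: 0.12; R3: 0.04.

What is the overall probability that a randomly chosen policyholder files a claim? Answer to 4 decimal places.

P(R1) = 1 − (0.135 + 0.694) = 0.171.
P(C) = P(C|R1)·P(R1) + P(C|R2)·P(R2) + P(C|R3)·P(R3)
      = 0.03·0.171 + 0.12·0.135 + 0.04·0.694
      = 0.00513 + 0.0162 + 0.02776 = 0.04909

P(C) ≈ 0.0491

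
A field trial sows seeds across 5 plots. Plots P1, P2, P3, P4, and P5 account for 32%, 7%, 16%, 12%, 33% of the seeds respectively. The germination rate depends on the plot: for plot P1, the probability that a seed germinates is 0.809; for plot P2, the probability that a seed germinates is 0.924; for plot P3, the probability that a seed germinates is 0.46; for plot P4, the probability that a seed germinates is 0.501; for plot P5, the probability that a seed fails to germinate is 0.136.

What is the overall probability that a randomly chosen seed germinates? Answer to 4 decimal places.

P(G|P5) = 1 − 0.136 = 0.864.
Summing over the partition,
P(G) = P(G|P1)·P(P1) + P(G|P2)·P(P2) + P(G|P3)·P(P3) + P(G|P4)·P(P4) + P(G|P5)·P(P5)
      = 0.809·0.32 + 0.924·0.07 + 0.46·0.16 + 0.501·0.12 + 0.864·0.33
      = 0.25888 + 0.06468 + 0.0736 + 0.06012 + 0.28512 = 0.7424

0.7424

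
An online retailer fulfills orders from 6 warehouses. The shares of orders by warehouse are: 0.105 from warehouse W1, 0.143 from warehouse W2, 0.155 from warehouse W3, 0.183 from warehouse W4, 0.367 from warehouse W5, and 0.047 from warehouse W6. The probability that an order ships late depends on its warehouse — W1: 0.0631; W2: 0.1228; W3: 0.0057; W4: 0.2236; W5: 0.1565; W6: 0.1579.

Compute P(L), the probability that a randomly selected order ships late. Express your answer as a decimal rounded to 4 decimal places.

By the law of total probability,
P(L) = P(L|W1)·P(W1) + P(L|W2)·P(W2) + P(L|W3)·P(W3) + P(L|W4)·P(W4) + P(L|W5)·P(W5) + P(L|W6)·P(W6)
      = 0.0631·0.105 + 0.1228·0.143 + 0.0057·0.155 + 0.2236·0.183 + 0.1565·0.367 + 0.1579·0.047
      = 0.0066255 + 0.0175604 + 0.0008835 + 0.0409188 + 0.0574355 + 0.0074213 = 0.130845

P(L) ≈ 0.1308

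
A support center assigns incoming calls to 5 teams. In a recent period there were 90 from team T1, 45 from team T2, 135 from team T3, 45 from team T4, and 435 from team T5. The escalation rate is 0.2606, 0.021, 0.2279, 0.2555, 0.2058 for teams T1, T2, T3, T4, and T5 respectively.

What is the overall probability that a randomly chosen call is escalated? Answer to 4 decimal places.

Total: 90 + 45 + 135 + 45 + 435 = 750.
P(T1) = 90/750 = 0.12. P(T2) = 45/750 = 0.06. P(T3) = 135/750 = 0.18. P(T4) = 45/750 = 0.06. P(T5) = 435/750 = 0.58.
Using total probability over the partition,
P(E) = P(E|T1)·P(T1) + P(E|T2)·P(T2) + P(E|T3)·P(T3) + P(E|T4)·P(T4) + P(E|T5)·P(T5)
      = 0.2606·0.12 + 0.021·0.06 + 0.2279·0.18 + 0.2555·0.06 + 0.2058·0.58
      = 0.031272 + 0.00126 + 0.041022 + 0.01533 + 0.119364 = 0.208248

P(E) ≈ 0.2082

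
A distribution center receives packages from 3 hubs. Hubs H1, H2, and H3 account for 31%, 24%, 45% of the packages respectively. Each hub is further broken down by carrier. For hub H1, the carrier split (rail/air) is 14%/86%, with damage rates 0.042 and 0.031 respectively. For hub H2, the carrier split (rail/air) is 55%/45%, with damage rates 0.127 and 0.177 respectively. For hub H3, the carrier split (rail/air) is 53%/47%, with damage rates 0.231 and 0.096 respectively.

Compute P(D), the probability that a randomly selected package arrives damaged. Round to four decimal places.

0.1214

P(D|H1) = 0.14·0.042 + 0.86·0.031 = 0.00588 + 0.02666 = 0.03254
P(D|H2) = 0.55·0.127 + 0.45·0.177 = 0.06985 + 0.07965 = 0.1495
P(D|H3) = 0.53·0.231 + 0.47·0.096 = 0.12243 + 0.04512 = 0.16755
Then overall,
P(D) = 0.31·0.03254 + 0.24·0.1495 + 0.45·0.16755
      = 0.0100874 + 0.03588 + 0.0753975 = 0.1213649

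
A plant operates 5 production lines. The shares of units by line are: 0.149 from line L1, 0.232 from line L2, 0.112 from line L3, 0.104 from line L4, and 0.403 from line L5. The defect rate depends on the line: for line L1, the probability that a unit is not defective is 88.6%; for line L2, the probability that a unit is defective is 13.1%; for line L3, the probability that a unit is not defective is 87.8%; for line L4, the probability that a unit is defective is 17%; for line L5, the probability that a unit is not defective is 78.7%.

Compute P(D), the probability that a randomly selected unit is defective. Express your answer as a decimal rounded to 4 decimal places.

P(D) ≈ 0.1646

P(D|L1) = 1 − 0.886 = 0.114.
P(D|L3) = 1 − 0.878 = 0.122.
P(D|L5) = 1 − 0.787 = 0.213.
P(D) = P(D|L1)·P(L1) + P(D|L2)·P(L2) + P(D|L3)·P(L3) + P(D|L4)·P(L4) + P(D|L5)·P(L5)
      = 0.114·0.149 + 0.131·0.232 + 0.122·0.112 + 0.17·0.104 + 0.213·0.403
      = 0.016986 + 0.030392 + 0.013664 + 0.01768 + 0.085839 = 0.164561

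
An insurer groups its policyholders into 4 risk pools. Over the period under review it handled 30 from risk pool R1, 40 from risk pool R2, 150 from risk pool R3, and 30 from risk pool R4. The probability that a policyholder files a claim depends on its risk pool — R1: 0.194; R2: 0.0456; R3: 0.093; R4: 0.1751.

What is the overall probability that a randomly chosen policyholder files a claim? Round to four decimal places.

Total: 30 + 40 + 150 + 30 = 250.
P(R1) = 30/250 = 0.12. P(R2) = 40/250 = 0.16. P(R3) = 150/250 = 0.6. P(R4) = 30/250 = 0.12.
P(C) = P(C|R1)·P(R1) + P(C|R2)·P(R2) + P(C|R3)·P(R3) + P(C|R4)·P(R4)
      = 0.194·0.12 + 0.0456·0.16 + 0.093·0.6 + 0.1751·0.12
      = 0.02328 + 0.007296 + 0.0558 + 0.021012 = 0.107388

0.1074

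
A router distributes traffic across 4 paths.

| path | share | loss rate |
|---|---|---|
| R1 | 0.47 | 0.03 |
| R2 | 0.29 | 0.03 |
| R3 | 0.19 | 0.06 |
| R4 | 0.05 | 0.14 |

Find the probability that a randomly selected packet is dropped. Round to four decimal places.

Using total probability over the partition,
P(L) = P(L|R1)·P(R1) + P(L|R2)·P(R2) + P(L|R3)·P(R3) + P(L|R4)·P(R4)
      = 0.03·0.47 + 0.03·0.29 + 0.06·0.19 + 0.14·0.05
      = 0.0141 + 0.0087 + 0.0114 + 0.007 = 0.0412

P(L) ≈ 0.0412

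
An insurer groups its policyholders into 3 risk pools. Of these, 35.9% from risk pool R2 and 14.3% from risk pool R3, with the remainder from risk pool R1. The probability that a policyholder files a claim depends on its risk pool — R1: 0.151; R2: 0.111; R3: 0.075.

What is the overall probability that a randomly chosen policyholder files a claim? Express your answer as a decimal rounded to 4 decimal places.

P(C) ≈ 0.1258

P(R1) = 1 − (0.359 + 0.143) = 0.498.
P(C) = P(C|R1)·P(R1) + P(C|R2)·P(R2) + P(C|R3)·P(R3)
      = 0.151·0.498 + 0.111·0.359 + 0.075·0.143
      = 0.075198 + 0.039849 + 0.010725 = 0.125772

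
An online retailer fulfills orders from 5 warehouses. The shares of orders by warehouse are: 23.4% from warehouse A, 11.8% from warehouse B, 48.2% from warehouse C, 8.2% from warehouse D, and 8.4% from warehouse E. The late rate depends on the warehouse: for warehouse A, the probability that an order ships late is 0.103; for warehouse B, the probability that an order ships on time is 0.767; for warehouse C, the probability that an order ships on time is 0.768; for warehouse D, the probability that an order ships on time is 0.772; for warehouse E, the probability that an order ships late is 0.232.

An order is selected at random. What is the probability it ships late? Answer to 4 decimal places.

P(L|B) = 1 − 0.767 = 0.233.
P(L|C) = 1 − 0.768 = 0.232.
P(L|D) = 1 − 0.772 = 0.228.
Using total probability over the partition,
P(L) = P(L|A)·P(A) + P(L|B)·P(B) + P(L|C)·P(C) + P(L|D)·P(D) + P(L|E)·P(E)
      = 0.103·0.234 + 0.233·0.118 + 0.232·0.482 + 0.228·0.082 + 0.232·0.084
      = 0.024102 + 0.027494 + 0.111824 + 0.018696 + 0.019488 = 0.201604

P(L) ≈ 0.2016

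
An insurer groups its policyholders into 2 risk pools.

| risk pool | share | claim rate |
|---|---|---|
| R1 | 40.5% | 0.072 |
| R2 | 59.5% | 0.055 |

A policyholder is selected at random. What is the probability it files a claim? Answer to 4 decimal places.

Summing over the partition,
P(C) = P(C|R1)·P(R1) + P(C|R2)·P(R2)
      = 0.072·0.405 + 0.055·0.595
      = 0.02916 + 0.032725 = 0.061885

0.0619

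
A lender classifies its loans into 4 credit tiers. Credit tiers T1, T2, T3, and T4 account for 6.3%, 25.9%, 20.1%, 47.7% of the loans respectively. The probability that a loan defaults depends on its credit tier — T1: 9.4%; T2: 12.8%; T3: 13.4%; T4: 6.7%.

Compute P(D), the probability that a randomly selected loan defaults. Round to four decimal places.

P(D) ≈ 0.0980

Using total probability over the partition,
P(D) = P(D|T1)·P(T1) + P(D|T2)·P(T2) + P(D|T3)·P(T3) + P(D|T4)·P(T4)
      = 0.094·0.063 + 0.128·0.259 + 0.134·0.201 + 0.067·0.477
      = 0.005922 + 0.033152 + 0.026934 + 0.031959 = 0.097967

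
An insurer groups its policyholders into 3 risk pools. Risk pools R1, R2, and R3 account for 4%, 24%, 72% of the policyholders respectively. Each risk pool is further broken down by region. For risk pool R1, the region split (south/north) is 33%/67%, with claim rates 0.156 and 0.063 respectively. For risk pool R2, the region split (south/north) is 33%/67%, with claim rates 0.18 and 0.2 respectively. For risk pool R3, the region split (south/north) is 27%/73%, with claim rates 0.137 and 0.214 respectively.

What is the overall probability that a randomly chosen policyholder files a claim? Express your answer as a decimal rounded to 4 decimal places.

P(C|R1) = 0.33·0.156 + 0.67·0.063 = 0.05148 + 0.04221 = 0.09369
P(C|R2) = 0.33·0.18 + 0.67·0.2 = 0.0594 + 0.134 = 0.1934
P(C|R3) = 0.27·0.137 + 0.73·0.214 = 0.03699 + 0.15622 = 0.19321
By total probability over the outer partition,
P(C) = 0.04·0.09369 + 0.24·0.1934 + 0.72·0.19321
      = 0.0037476 + 0.046416 + 0.1391112 = 0.1892748

0.1893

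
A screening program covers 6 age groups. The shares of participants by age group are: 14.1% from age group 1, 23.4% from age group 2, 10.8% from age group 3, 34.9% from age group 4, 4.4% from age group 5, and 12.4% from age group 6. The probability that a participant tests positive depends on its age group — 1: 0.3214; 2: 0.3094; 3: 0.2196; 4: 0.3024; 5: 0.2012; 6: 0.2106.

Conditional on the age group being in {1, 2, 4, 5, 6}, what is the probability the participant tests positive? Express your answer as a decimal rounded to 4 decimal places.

0.2895

Let S = {1, 2, 4, 5, 6}.
P(S) = 0.141 + 0.234 + 0.349 + 0.044 + 0.124 = 0.892.
P(T ∩ S) = 0.3214·0.141 + 0.3094·0.234 + 0.3024·0.349 + 0.2012·0.044 + 0.2106·0.124 = 0.0453174 + 0.0723996 + 0.1055376 + 0.0088528 + 0.0261144 = 0.2582218.
P(T | S) = 0.2582218 / 0.892 = 0.289486…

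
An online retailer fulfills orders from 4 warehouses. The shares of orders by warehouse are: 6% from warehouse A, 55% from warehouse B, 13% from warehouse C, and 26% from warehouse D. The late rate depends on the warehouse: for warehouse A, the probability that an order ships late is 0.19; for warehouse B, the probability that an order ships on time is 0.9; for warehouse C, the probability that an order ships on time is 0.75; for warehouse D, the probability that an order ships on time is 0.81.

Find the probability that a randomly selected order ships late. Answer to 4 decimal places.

P(L|B) = 1 − 0.9 = 0.1.
P(L|C) = 1 − 0.75 = 0.25.
P(L|D) = 1 − 0.81 = 0.19.
P(L) = P(L|A)·P(A) + P(L|B)·P(B) + P(L|C)·P(C) + P(L|D)·P(D)
      = 0.19·0.06 + 0.1·0.55 + 0.25·0.13 + 0.19·0.26
      = 0.0114 + 0.055 + 0.0325 + 0.0494 = 0.1483

0.1483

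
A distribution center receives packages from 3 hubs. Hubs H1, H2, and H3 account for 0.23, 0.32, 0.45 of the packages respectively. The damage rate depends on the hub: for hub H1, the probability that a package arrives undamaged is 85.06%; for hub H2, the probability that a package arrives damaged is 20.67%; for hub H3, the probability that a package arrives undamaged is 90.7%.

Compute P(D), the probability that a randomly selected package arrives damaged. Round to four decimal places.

P(D|H1) = 1 − 0.8506 = 0.1494.
P(D|H3) = 1 − 0.907 = 0.093.
P(D) = P(D|H1)·P(H1) + P(D|H2)·P(H2) + P(D|H3)·P(H3)
      = 0.1494·0.23 + 0.2067·0.32 + 0.093·0.45
      = 0.034362 + 0.066144 + 0.04185 = 0.142356

0.1424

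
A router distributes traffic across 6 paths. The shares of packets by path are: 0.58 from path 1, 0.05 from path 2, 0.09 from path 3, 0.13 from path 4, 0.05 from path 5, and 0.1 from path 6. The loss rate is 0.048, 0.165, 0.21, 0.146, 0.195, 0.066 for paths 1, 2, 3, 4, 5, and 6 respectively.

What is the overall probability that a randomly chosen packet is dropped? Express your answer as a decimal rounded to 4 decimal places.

P(L) ≈ 0.0903

P(L) = P(L|1)·P(1) + P(L|2)·P(2) + P(L|3)·P(3) + P(L|4)·P(4) + P(L|5)·P(5) + P(L|6)·P(6)
      = 0.048·0.58 + 0.165·0.05 + 0.21·0.09 + 0.146·0.13 + 0.195·0.05 + 0.066·0.1
      = 0.02784 + 0.00825 + 0.0189 + 0.01898 + 0.00975 + 0.0066 = 0.09032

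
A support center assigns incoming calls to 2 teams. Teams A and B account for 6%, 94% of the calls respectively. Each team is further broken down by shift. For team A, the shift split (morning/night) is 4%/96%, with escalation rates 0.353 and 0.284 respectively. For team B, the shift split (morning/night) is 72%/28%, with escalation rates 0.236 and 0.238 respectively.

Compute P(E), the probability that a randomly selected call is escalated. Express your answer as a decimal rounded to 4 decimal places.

P(E|A) = 0.04·0.353 + 0.96·0.284 = 0.01412 + 0.27264 = 0.28676
P(E|B) = 0.72·0.236 + 0.28·0.238 = 0.16992 + 0.06664 = 0.23656
Then overall,
P(E) = 0.06·0.28676 + 0.94·0.23656
      = 0.0172056 + 0.2223664 = 0.239572

P(E) ≈ 0.2396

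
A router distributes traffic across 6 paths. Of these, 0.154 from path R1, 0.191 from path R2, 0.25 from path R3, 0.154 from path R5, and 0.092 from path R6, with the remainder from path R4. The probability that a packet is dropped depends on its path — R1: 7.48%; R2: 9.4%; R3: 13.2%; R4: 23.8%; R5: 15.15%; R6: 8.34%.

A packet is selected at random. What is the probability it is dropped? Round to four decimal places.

P(R4) = 1 − (0.154 + 0.191 + 0.25 + 0.154 + 0.092) = 0.159.
Summing over the partition,
P(L) = P(L|R1)·P(R1) + P(L|R2)·P(R2) + P(L|R3)·P(R3) + P(L|R4)·P(R4) + P(L|R5)·P(R5) + P(L|R6)·P(R6)
      = 0.0748·0.154 + 0.094·0.191 + 0.132·0.25 + 0.238·0.159 + 0.1515·0.154 + 0.0834·0.092
      = 0.0115192 + 0.017954 + 0.033 + 0.037842 + 0.023331 + 0.0076728 = 0.131319

0.1313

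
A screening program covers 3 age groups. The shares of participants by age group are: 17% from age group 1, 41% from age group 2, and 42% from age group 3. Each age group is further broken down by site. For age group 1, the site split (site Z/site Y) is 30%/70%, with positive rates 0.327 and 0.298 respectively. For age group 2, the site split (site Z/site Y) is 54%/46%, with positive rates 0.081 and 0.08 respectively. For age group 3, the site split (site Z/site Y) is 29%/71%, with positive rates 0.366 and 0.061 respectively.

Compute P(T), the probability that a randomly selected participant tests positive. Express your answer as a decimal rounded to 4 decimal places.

P(T|1) = 0.3·0.327 + 0.7·0.298 = 0.0981 + 0.2086 = 0.3067
P(T|2) = 0.54·0.081 + 0.46·0.08 = 0.04374 + 0.0368 = 0.08054
P(T|3) = 0.29·0.366 + 0.71·0.061 = 0.10614 + 0.04331 = 0.14945
By total probability over the outer partition,
P(T) = 0.17·0.3067 + 0.41·0.08054 + 0.42·0.14945
      = 0.052139 + 0.0330214 + 0.062769 = 0.1479294

0.1479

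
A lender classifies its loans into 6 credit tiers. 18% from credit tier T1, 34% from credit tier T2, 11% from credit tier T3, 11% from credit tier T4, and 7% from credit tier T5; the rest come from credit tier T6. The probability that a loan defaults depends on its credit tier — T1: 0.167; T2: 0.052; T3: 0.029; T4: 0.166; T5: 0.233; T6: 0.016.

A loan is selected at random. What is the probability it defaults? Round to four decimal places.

0.0885

P(T6) = 1 − (0.18 + 0.34 + 0.11 + 0.11 + 0.07) = 0.19.
P(D) = P(D|T1)·P(T1) + P(D|T2)·P(T2) + P(D|T3)·P(T3) + P(D|T4)·P(T4) + P(D|T5)·P(T5) + P(D|T6)·P(T6)
      = 0.167·0.18 + 0.052·0.34 + 0.029·0.11 + 0.166·0.11 + 0.233·0.07 + 0.016·0.19
      = 0.03006 + 0.01768 + 0.00319 + 0.01826 + 0.01631 + 0.00304 = 0.08854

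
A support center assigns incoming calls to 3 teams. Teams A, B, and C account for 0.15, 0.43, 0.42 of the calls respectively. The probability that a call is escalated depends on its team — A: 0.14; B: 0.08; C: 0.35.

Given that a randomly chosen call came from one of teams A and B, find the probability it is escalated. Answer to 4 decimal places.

0.0955

Let S = {A, B}.
P(S) = 0.15 + 0.43 = 0.58.
P(E ∩ S) = 0.14·0.15 + 0.08·0.43 = 0.021 + 0.0344 = 0.0554.
P(E | S) = 0.0554 / 0.58 = 0.095517…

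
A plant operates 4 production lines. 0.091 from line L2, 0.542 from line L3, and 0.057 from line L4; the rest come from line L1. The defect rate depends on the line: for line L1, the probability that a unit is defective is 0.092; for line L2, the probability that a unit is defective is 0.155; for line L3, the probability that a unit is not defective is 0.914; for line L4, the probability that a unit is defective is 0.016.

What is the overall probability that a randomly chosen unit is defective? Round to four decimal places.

P(L1) = 1 − (0.091 + 0.542 + 0.057) = 0.31.
P(D|L3) = 1 − 0.914 = 0.086.
Using total probability over the partition,
P(D) = P(D|L1)·P(L1) + P(D|L2)·P(L2) + P(D|L3)·P(L3) + P(D|L4)·P(L4)
      = 0.092·0.31 + 0.155·0.091 + 0.086·0.542 + 0.016·0.057
      = 0.02852 + 0.014105 + 0.046612 + 0.000912 = 0.090149

0.0901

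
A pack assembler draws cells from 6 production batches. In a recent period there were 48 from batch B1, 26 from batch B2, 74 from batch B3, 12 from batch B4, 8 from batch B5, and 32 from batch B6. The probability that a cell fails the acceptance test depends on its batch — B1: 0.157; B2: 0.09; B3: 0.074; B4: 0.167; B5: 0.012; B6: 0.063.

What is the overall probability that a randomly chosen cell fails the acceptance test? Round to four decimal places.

0.0973

Total: 48 + 26 + 74 + 12 + 8 + 32 = 200.
P(B1) = 48/200 = 0.24. P(B2) = 26/200 = 0.13. P(B3) = 74/200 = 0.37. P(B4) = 12/200 = 0.06. P(B5) = 8/200 = 0.04. P(B6) = 32/200 = 0.16.
Summing over the partition,
P(F) = P(F|B1)·P(B1) + P(F|B2)·P(B2) + P(F|B3)·P(B3) + P(F|B4)·P(B4) + P(F|B5)·P(B5) + P(F|B6)·P(B6)
      = 0.157·0.24 + 0.09·0.13 + 0.074·0.37 + 0.167·0.06 + 0.012·0.04 + 0.063·0.16
      = 0.03768 + 0.0117 + 0.02738 + 0.01002 + 0.00048 + 0.01008 = 0.09734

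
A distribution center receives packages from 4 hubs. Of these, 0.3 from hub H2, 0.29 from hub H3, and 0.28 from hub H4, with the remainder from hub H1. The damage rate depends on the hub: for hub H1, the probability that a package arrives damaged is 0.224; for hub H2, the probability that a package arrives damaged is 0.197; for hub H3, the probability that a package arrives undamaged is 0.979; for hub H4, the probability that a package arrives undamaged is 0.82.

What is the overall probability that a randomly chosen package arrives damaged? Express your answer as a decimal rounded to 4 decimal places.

P(D) ≈ 0.1447

P(H1) = 1 − (0.3 + 0.29 + 0.28) = 0.13.
P(D|H3) = 1 − 0.979 = 0.021.
P(D|H4) = 1 − 0.82 = 0.18.
P(D) = P(D|H1)·P(H1) + P(D|H2)·P(H2) + P(D|H3)·P(H3) + P(D|H4)·P(H4)
      = 0.224·0.13 + 0.197·0.3 + 0.021·0.29 + 0.18·0.28
      = 0.02912 + 0.0591 + 0.00609 + 0.0504 = 0.14471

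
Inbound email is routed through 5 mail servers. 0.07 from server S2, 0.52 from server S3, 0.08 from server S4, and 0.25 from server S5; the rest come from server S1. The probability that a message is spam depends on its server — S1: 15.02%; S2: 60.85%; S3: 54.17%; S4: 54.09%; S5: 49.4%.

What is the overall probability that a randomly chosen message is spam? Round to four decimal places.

P(S1) = 1 − (0.07 + 0.52 + 0.08 + 0.25) = 0.08.
P(S) = P(S|S1)·P(S1) + P(S|S2)·P(S2) + P(S|S3)·P(S3) + P(S|S4)·P(S4) + P(S|S5)·P(S5)
      = 0.1502·0.08 + 0.6085·0.07 + 0.5417·0.52 + 0.5409·0.08 + 0.494·0.25
      = 0.012016 + 0.042595 + 0.281684 + 0.043272 + 0.1235 = 0.503067

0.5031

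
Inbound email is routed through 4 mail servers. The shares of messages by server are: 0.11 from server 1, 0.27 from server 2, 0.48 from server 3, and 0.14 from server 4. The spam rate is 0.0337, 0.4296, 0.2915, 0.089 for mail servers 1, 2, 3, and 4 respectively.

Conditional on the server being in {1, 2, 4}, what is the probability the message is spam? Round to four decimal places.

0.2542

Let J = {1, 2, 4}.
P(J) = 0.11 + 0.27 + 0.14 = 0.52.
P(S ∩ J) = 0.0337·0.11 + 0.4296·0.27 + 0.089·0.14 = 0.003707 + 0.115992 + 0.01246 = 0.132159.
P(S | J) = 0.132159 / 0.52 = 0.254152…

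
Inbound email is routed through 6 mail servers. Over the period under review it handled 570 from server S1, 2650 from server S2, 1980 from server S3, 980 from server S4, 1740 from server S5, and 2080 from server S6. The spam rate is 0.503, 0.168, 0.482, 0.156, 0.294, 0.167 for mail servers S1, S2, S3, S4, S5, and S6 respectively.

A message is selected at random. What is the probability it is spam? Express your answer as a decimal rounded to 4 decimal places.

Total: 570 + 2650 + 1980 + 980 + 1740 + 2080 = 10000.
P(S1) = 570/10000 = 0.057. P(S2) = 2650/10000 = 0.265. P(S3) = 1980/10000 = 0.198. P(S4) = 980/10000 = 0.098. P(S5) = 1740/10000 = 0.174. P(S6) = 2080/10000 = 0.208.
P(S) = P(S|S1)·P(S1) + P(S|S2)·P(S2) + P(S|S3)·P(S3) + P(S|S4)·P(S4) + P(S|S5)·P(S5) + P(S|S6)·P(S6)
      = 0.503·0.057 + 0.168·0.265 + 0.482·0.198 + 0.156·0.098 + 0.294·0.174 + 0.167·0.208
      = 0.028671 + 0.04452 + 0.095436 + 0.015288 + 0.051156 + 0.034736 = 0.269807

P(S) ≈ 0.2698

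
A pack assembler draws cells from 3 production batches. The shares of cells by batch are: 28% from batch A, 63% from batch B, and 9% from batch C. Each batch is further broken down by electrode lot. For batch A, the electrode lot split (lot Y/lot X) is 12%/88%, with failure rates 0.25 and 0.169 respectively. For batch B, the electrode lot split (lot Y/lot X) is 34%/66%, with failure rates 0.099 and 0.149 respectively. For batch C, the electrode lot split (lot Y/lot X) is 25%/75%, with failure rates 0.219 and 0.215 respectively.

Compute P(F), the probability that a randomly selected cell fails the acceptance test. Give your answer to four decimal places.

P(F) ≈ 0.1526

P(F|A) = 0.12·0.25 + 0.88·0.169 = 0.03 + 0.14872 = 0.17872
P(F|B) = 0.34·0.099 + 0.66·0.149 = 0.03366 + 0.09834 = 0.132
P(F|C) = 0.25·0.219 + 0.75·0.215 = 0.05475 + 0.16125 = 0.216
By total probability over the outer partition,
P(F) = 0.28·0.17872 + 0.63·0.132 + 0.09·0.216
      = 0.0500416 + 0.08316 + 0.01944 = 0.1526416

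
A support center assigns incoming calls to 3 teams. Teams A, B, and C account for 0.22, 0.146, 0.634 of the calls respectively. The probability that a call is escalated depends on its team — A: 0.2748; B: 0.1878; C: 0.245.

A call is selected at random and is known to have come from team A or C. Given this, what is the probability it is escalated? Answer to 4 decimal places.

P(E|S) ≈ 0.2527

Let S = {A, C}.
P(S) = 0.22 + 0.634 = 0.854.
P(E ∩ S) = 0.2748·0.22 + 0.245·0.634 = 0.060456 + 0.15533 = 0.215786.
P(E | S) = 0.215786 / 0.854 = 0.252677…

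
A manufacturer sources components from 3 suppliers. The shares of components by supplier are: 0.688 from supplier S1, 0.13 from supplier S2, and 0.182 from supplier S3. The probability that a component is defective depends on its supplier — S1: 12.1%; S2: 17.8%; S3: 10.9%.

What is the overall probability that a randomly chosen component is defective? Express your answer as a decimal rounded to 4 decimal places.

Summing over the partition,
P(D) = P(D|S1)·P(S1) + P(D|S2)·P(S2) + P(D|S3)·P(S3)
      = 0.121·0.688 + 0.178·0.13 + 0.109·0.182
      = 0.083248 + 0.02314 + 0.019838 = 0.126226

0.1262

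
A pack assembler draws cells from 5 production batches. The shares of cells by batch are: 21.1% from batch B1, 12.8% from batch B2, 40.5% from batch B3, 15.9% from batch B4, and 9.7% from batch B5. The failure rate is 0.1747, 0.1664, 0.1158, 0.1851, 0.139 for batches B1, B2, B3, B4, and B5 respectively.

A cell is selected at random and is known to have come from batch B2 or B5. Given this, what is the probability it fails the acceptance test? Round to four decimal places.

0.1546

Let S = {B2, B5}.
P(S) = 0.128 + 0.097 = 0.225.
P(F ∩ S) = 0.1664·0.128 + 0.139·0.097 = 0.0212992 + 0.013483 = 0.0347822.
P(F | S) = 0.0347822 / 0.225 = 0.154588…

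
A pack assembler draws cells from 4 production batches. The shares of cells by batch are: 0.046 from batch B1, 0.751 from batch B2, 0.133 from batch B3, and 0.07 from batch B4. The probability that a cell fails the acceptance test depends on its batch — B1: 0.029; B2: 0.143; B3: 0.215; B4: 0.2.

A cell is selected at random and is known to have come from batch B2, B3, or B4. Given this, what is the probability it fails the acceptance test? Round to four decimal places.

Let S = {B2, B3, B4}.
P(S) = 0.751 + 0.133 + 0.07 = 0.954.
P(F ∩ S) = 0.143·0.751 + 0.215·0.133 + 0.2·0.07 = 0.107393 + 0.028595 + 0.014 = 0.149988.
P(F | S) = 0.149988 / 0.954 = 0.157220…

P(F|S) ≈ 0.1572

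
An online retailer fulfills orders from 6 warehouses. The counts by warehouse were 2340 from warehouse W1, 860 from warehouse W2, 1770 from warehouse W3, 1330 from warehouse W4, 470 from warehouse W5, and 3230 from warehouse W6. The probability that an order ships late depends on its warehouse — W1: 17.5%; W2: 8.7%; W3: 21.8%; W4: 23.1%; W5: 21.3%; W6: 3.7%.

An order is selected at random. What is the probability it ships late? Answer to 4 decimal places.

Total: 2340 + 860 + 1770 + 1330 + 470 + 3230 = 10000.
P(W1) = 2340/10000 = 0.234. P(W2) = 860/10000 = 0.086. P(W3) = 1770/10000 = 0.177. P(W4) = 1330/10000 = 0.133. P(W5) = 470/10000 = 0.047. P(W6) = 3230/10000 = 0.323.
P(L) = P(L|W1)·P(W1) + P(L|W2)·P(W2) + P(L|W3)·P(W3) + P(L|W4)·P(W4) + P(L|W5)·P(W5) + P(L|W6)·P(W6)
      = 0.175·0.234 + 0.087·0.086 + 0.218·0.177 + 0.231·0.133 + 0.213·0.047 + 0.037·0.323
      = 0.04095 + 0.007482 + 0.038586 + 0.030723 + 0.010011 + 0.011951 = 0.139703

P(L) ≈ 0.1397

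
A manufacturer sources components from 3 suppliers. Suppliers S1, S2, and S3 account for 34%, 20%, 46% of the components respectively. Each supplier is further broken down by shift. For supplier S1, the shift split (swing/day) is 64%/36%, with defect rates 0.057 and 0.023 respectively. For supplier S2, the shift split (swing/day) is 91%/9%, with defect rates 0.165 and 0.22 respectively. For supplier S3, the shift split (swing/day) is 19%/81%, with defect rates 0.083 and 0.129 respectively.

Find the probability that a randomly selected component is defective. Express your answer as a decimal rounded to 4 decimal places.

P(D|S1) = 0.64·0.057 + 0.36·0.023 = 0.03648 + 0.00828 = 0.04476
P(D|S2) = 0.91·0.165 + 0.09·0.22 = 0.15015 + 0.0198 = 0.16995
P(D|S3) = 0.19·0.083 + 0.81·0.129 = 0.01577 + 0.10449 = 0.12026
Then overall,
P(D) = 0.34·0.04476 + 0.2·0.16995 + 0.46·0.12026
      = 0.0152184 + 0.03399 + 0.0553196 = 0.104528

P(D) ≈ 0.1045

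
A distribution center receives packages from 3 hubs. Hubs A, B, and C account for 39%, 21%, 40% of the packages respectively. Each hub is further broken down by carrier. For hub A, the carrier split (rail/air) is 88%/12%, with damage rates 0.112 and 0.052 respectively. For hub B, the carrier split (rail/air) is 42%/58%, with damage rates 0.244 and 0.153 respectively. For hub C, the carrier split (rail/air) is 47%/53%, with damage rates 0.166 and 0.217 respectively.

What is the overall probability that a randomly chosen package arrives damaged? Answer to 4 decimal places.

P(D|A) = 0.88·0.112 + 0.12·0.052 = 0.09856 + 0.00624 = 0.1048
P(D|B) = 0.42·0.244 + 0.58·0.153 = 0.10248 + 0.08874 = 0.19122
P(D|C) = 0.47·0.166 + 0.53·0.217 = 0.07802 + 0.11501 = 0.19303
By total probability over the outer partition,
P(D) = 0.39·0.1048 + 0.21·0.19122 + 0.4·0.19303
      = 0.040872 + 0.0401562 + 0.077212 = 0.1582402

P(D) ≈ 0.1582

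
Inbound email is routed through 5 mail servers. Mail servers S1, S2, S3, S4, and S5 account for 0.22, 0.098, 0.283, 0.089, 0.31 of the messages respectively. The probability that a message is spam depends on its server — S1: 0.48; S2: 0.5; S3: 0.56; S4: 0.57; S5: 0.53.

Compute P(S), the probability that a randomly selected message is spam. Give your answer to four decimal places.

Summing over the partition,
P(S) = P(S|S1)·P(S1) + P(S|S2)·P(S2) + P(S|S3)·P(S3) + P(S|S4)·P(S4) + P(S|S5)·P(S5)
      = 0.48·0.22 + 0.5·0.098 + 0.56·0.283 + 0.57·0.089 + 0.53·0.31
      = 0.1056 + 0.049 + 0.15848 + 0.05073 + 0.1643 = 0.52811

0.5281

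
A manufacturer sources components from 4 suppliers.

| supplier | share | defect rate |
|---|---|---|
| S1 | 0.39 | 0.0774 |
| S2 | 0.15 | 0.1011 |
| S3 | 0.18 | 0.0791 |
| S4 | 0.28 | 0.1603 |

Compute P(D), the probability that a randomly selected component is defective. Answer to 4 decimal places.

Summing over the partition,
P(D) = P(D|S1)·P(S1) + P(D|S2)·P(S2) + P(D|S3)·P(S3) + P(D|S4)·P(S4)
      = 0.0774·0.39 + 0.1011·0.15 + 0.0791·0.18 + 0.1603·0.28
      = 0.030186 + 0.015165 + 0.014238 + 0.044884 = 0.104473

0.1045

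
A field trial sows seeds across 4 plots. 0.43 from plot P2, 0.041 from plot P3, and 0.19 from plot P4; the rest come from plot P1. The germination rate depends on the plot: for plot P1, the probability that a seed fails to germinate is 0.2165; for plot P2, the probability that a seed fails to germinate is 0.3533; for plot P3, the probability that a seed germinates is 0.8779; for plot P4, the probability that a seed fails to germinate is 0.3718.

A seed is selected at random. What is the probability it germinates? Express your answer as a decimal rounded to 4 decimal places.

P(G) ≈ 0.6990

P(P1) = 1 − (0.43 + 0.041 + 0.19) = 0.339.
P(G|P1) = 1 − 0.2165 = 0.7835.
P(G|P2) = 1 − 0.3533 = 0.6467.
P(G|P4) = 1 − 0.3718 = 0.6282.
By the law of total probability,
P(G) = P(G|P1)·P(P1) + P(G|P2)·P(P2) + P(G|P3)·P(P3) + P(G|P4)·P(P4)
      = 0.7835·0.339 + 0.6467·0.43 + 0.8779·0.041 + 0.6282·0.19
      = 0.2656065 + 0.278081 + 0.0359939 + 0.119358 = 0.6990394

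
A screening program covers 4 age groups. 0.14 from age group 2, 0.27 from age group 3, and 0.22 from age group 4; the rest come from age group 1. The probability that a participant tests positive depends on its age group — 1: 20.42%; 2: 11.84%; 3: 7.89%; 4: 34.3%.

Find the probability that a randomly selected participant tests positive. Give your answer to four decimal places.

0.1889

P(1) = 1 − (0.14 + 0.27 + 0.22) = 0.37.
P(T) = P(T|1)·P(1) + P(T|2)·P(2) + P(T|3)·P(3) + P(T|4)·P(4)
      = 0.2042·0.37 + 0.1184·0.14 + 0.0789·0.27 + 0.343·0.22
      = 0.075554 + 0.016576 + 0.021303 + 0.07546 = 0.188893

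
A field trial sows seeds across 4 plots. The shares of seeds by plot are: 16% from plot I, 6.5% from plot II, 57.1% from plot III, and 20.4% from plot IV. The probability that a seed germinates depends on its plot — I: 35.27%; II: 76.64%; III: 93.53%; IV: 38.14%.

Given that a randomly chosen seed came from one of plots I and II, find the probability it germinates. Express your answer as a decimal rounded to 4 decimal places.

Let S = {I, II}.
P(S) = 0.16 + 0.065 = 0.225.
P(G ∩ S) = 0.3527·0.16 + 0.7664·0.065 = 0.056432 + 0.049816 = 0.106248.
P(G | S) = 0.106248 / 0.225 = 0.472213…

0.4722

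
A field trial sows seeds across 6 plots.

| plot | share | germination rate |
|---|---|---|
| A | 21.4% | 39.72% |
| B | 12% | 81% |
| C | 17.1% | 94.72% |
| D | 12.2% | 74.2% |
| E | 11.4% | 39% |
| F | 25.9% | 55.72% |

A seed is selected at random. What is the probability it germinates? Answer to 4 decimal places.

P(G) = P(G|A)·P(A) + P(G|B)·P(B) + P(G|C)·P(C) + P(G|D)·P(D) + P(G|E)·P(E) + P(G|F)·P(F)
      = 0.3972·0.214 + 0.81·0.12 + 0.9472·0.171 + 0.742·0.122 + 0.39·0.114 + 0.5572·0.259
      = 0.0850008 + 0.0972 + 0.1619712 + 0.090524 + 0.04446 + 0.1443148 = 0.6234708

0.6235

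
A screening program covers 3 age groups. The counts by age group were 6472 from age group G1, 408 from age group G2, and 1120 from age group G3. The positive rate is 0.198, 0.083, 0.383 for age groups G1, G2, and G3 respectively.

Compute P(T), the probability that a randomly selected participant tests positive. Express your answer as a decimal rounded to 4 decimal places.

P(T) ≈ 0.2180

Total: 6472 + 408 + 1120 = 8000.
P(G1) = 6472/8000 = 0.809. P(G2) = 408/8000 = 0.051. P(G3) = 1120/8000 = 0.14.
By the law of total probability,
P(T) = P(T|G1)·P(G1) + P(T|G2)·P(G2) + P(T|G3)·P(G3)
      = 0.198·0.809 + 0.083·0.051 + 0.383·0.14
      = 0.160182 + 0.004233 + 0.05362 = 0.218035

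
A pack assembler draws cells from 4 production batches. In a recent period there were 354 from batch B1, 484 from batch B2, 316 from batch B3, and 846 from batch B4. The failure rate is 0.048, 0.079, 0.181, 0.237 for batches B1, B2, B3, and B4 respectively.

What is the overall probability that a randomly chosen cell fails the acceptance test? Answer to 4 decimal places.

Total: 354 + 484 + 316 + 846 = 2000.
P(B1) = 354/2000 = 0.177. P(B2) = 484/2000 = 0.242. P(B3) = 316/2000 = 0.158. P(B4) = 846/2000 = 0.423.
Using total probability over the partition,
P(F) = P(F|B1)·P(B1) + P(F|B2)·P(B2) + P(F|B3)·P(B3) + P(F|B4)·P(B4)
      = 0.048·0.177 + 0.079·0.242 + 0.181·0.158 + 0.237·0.423
      = 0.008496 + 0.019118 + 0.028598 + 0.100251 = 0.156463

0.1565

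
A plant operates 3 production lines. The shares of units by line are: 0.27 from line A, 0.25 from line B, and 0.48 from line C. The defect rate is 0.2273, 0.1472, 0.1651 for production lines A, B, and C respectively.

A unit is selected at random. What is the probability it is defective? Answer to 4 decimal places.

By the law of total probability,
P(D) = P(D|A)·P(A) + P(D|B)·P(B) + P(D|C)·P(C)
      = 0.2273·0.27 + 0.1472·0.25 + 0.1651·0.48
      = 0.061371 + 0.0368 + 0.079248 = 0.177419

P(D) ≈ 0.1774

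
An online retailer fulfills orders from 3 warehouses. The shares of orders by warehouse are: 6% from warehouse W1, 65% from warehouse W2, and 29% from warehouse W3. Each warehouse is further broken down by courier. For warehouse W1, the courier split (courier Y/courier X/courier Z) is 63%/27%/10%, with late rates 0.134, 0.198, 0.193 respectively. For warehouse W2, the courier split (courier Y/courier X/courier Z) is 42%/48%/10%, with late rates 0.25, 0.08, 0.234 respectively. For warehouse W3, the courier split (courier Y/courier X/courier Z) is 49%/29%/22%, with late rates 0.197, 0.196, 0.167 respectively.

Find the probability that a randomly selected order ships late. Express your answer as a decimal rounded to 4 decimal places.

P(L) ≈ 0.1730

P(L|W1) = 0.63·0.134 + 0.27·0.198 + 0.1·0.193 = 0.08442 + 0.05346 + 0.0193 = 0.15718
P(L|W2) = 0.42·0.25 + 0.48·0.08 + 0.1·0.234 = 0.105 + 0.0384 + 0.0234 = 0.1668
P(L|W3) = 0.49·0.197 + 0.29·0.196 + 0.22·0.167 = 0.09653 + 0.05684 + 0.03674 = 0.19011
Then overall,
P(L) = 0.06·0.15718 + 0.65·0.1668 + 0.29·0.19011
      = 0.0094308 + 0.10842 + 0.0551319 = 0.1729827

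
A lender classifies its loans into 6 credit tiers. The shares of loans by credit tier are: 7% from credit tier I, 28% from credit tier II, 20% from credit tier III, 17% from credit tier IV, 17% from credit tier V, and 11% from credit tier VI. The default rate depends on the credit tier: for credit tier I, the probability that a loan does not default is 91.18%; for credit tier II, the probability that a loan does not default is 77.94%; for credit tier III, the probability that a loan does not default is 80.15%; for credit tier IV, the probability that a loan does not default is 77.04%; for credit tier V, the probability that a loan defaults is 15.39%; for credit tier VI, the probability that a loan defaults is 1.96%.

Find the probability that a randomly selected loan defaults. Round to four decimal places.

P(D) ≈ 0.1750

P(D|I) = 1 − 0.9118 = 0.0882.
P(D|II) = 1 − 0.7794 = 0.2206.
P(D|III) = 1 − 0.8015 = 0.1985.
P(D|IV) = 1 − 0.7704 = 0.2296.
Using total probability over the partition,
P(D) = P(D|I)·P(I) + P(D|II)·P(II) + P(D|III)·P(III) + P(D|IV)·P(IV) + P(D|V)·P(V) + P(D|VI)·P(VI)
      = 0.0882·0.07 + 0.2206·0.28 + 0.1985·0.2 + 0.2296·0.17 + 0.1539·0.17 + 0.0196·0.11
      = 0.006174 + 0.061768 + 0.0397 + 0.039032 + 0.026163 + 0.002156 = 0.174993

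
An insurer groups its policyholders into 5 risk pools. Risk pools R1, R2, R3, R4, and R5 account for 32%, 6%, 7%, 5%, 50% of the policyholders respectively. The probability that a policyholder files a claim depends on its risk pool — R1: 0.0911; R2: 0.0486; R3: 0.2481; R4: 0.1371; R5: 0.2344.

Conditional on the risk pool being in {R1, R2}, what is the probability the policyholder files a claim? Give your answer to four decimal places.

0.0844

Let S = {R1, R2}.
P(S) = 0.32 + 0.06 = 0.38.
P(C ∩ S) = 0.0911·0.32 + 0.0486·0.06 = 0.029152 + 0.002916 = 0.032068.
P(C | S) = 0.032068 / 0.38 = 0.084389…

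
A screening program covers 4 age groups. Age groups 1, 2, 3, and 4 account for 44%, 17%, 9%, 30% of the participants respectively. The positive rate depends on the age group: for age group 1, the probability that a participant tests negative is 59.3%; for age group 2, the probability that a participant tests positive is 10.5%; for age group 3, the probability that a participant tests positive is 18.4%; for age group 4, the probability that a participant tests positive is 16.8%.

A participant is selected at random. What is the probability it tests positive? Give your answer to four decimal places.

P(T|1) = 1 − 0.593 = 0.407.
Summing over the partition,
P(T) = P(T|1)·P(1) + P(T|2)·P(2) + P(T|3)·P(3) + P(T|4)·P(4)
      = 0.407·0.44 + 0.105·0.17 + 0.184·0.09 + 0.168·0.3
      = 0.17908 + 0.01785 + 0.01656 + 0.0504 = 0.26389

P(T) ≈ 0.2639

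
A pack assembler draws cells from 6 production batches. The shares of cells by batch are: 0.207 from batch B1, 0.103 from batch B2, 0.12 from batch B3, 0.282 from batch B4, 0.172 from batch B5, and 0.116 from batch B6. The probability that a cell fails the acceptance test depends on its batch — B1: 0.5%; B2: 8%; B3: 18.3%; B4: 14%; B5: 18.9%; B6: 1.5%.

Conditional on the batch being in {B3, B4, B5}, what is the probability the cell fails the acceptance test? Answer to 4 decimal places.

P(F|S) ≈ 0.1637

Let S = {B3, B4, B5}.
P(S) = 0.12 + 0.282 + 0.172 = 0.574.
P(F ∩ S) = 0.183·0.12 + 0.14·0.282 + 0.189·0.172 = 0.02196 + 0.03948 + 0.032508 = 0.093948.
P(F | S) = 0.093948 / 0.574 = 0.163672…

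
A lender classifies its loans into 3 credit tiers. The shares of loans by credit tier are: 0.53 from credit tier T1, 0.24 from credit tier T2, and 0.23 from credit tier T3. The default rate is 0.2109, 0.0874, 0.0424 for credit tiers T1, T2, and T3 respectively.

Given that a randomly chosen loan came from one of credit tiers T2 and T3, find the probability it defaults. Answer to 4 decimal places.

Let S = {T2, T3}.
P(S) = 0.24 + 0.23 = 0.47.
P(D ∩ S) = 0.0874·0.24 + 0.0424·0.23 = 0.020976 + 0.009752 = 0.030728.
P(D | S) = 0.030728 / 0.47 = 0.065379…

0.0654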